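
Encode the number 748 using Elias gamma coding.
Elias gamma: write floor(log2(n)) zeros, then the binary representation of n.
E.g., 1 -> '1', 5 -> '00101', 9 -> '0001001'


num_bits = floor(log2(748)) + 1 = 10
leading_zeros = num_bits - 1 = 9
binary(748) = 1011101100

Elias gamma(748) = '000000000' + '1011101100' = 0000000001011101100 (19 bits)


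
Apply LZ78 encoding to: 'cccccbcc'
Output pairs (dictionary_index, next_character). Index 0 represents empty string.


LZ78 encoding steps:
Dictionary: {0: ''}
Step 1: w='' (idx 0), next='c' -> output (0, 'c'), add 'c' as idx 1
Step 2: w='c' (idx 1), next='c' -> output (1, 'c'), add 'cc' as idx 2
Step 3: w='cc' (idx 2), next='b' -> output (2, 'b'), add 'ccb' as idx 3
Step 4: w='cc' (idx 2), end of input -> output (2, '')


Encoded: [(0, 'c'), (1, 'c'), (2, 'b'), (2, '')]


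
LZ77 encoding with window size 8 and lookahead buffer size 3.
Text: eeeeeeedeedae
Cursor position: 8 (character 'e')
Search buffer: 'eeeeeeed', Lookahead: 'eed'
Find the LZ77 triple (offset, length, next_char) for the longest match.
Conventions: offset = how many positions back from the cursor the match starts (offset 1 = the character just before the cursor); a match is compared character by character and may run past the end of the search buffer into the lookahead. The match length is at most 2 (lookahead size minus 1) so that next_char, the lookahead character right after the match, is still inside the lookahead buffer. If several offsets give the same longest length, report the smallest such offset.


Try each offset into the search buffer:
  offset=1 (pos 7, char 'd'): match length 0
  offset=2 (pos 6, char 'e'): match length 1
  offset=3 (pos 5, char 'e'): match length 2
  offset=4 (pos 4, char 'e'): match length 2
  offset=5 (pos 3, char 'e'): match length 2
  offset=6 (pos 2, char 'e'): match length 2
  offset=7 (pos 1, char 'e'): match length 2
  offset=8 (pos 0, char 'e'): match length 2
Longest match has length 2, found at offsets 3, 4, 5, 6, 7, 8; take the smallest, offset 3.
next_char = character at position 8 + 2 = 10 -> 'd'

Best match: offset=3, length=2 (matching 'ee' starting at position 5)
LZ77 triple: (3, 2, 'd')


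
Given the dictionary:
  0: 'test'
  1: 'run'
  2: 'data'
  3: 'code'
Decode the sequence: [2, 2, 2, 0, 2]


Look up each index in the dictionary:
  2 -> 'data'
  2 -> 'data'
  2 -> 'data'
  0 -> 'test'
  2 -> 'data'

Decoded: "data data data test data"


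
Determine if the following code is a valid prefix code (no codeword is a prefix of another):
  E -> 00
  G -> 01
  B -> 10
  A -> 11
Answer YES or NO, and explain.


Checking each pair (does one codeword prefix another?):
  E='00' vs G='01': no prefix
  E='00' vs B='10': no prefix
  E='00' vs A='11': no prefix
  G='01' vs E='00': no prefix
  G='01' vs B='10': no prefix
  G='01' vs A='11': no prefix
  B='10' vs E='00': no prefix
  B='10' vs G='01': no prefix
  B='10' vs A='11': no prefix
  A='11' vs E='00': no prefix
  A='11' vs G='01': no prefix
  A='11' vs B='10': no prefix
No violation found over all pairs.

YES -- this is a valid prefix code. No codeword is a prefix of any other codeword.


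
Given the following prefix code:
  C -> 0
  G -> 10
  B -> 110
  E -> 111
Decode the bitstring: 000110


Decoding step by step:
Bits 0 -> C
Bits 0 -> C
Bits 0 -> C
Bits 110 -> B


Decoded message: CCCB


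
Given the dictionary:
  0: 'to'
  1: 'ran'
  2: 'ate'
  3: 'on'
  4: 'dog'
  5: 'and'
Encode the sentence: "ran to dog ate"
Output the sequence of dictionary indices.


Look up each word in the dictionary:
  'ran' -> 1
  'to' -> 0
  'dog' -> 4
  'ate' -> 2

Encoded: [1, 0, 4, 2]


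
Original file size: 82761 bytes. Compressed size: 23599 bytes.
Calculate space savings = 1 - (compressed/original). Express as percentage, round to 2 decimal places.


ratio = compressed/original = 23599/82761 = 0.285146
savings = 1 - ratio = 1 - 0.285146 = 0.714854
as a percentage: 0.714854 * 100 = 71.49%

Space savings = 1 - 23599/82761 = 71.49%


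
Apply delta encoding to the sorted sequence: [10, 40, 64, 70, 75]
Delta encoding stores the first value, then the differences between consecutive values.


First value: 10
Deltas:
  40 - 10 = 30
  64 - 40 = 24
  70 - 64 = 6
  75 - 70 = 5


Delta encoded: [10, 30, 24, 6, 5]


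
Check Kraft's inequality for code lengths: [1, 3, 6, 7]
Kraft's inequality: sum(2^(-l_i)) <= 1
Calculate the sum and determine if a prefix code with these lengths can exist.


Sum = 2^(-1) + 2^(-3) + 2^(-6) + 2^(-7)
    = 0.5 + 0.125 + 0.015625 + 0.0078125
    = 83/128 = 0.6484375
Since 0.6484375 <= 1, Kraft's inequality IS satisfied.
A prefix code with these lengths CAN exist.

Kraft sum = 0.6484375. Satisfied.


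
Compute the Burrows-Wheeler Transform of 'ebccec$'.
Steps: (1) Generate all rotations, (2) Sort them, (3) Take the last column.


Rotations (sorted):
  0: $ebccec -> last char: c
  1: bccec$e -> last char: e
  2: c$ebcce -> last char: e
  3: ccec$eb -> last char: b
  4: cec$ebc -> last char: c
  5: ebccec$ -> last char: $
  6: ec$ebcc -> last char: c


BWT = ceebc$c


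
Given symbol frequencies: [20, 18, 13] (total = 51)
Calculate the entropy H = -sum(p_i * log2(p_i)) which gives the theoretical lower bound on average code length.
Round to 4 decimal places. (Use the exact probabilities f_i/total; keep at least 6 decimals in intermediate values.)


Per-symbol terms -p_i * log2(p_i) with p_i = f_i/51:
  p = 20/51 = 0.392157: log2(p) = -1.350497, -p*log2(p) = 0.529607
  p = 18/51 = 0.352941: log2(p) = -1.502500, -p*log2(p) = 0.530294
  p = 13/51 = 0.254902: log2(p) = -1.971986, -p*log2(p) = 0.502663
H = 0.529607 + 0.530294 + 0.502663 = 1.562564

H = 1.5626 bits/symbol


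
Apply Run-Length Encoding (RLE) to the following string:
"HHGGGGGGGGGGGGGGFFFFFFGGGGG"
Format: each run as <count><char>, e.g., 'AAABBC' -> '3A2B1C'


Scanning runs left to right:
  i=0: run of 'H' x 2 -> '2H'
  i=2: run of 'G' x 14 -> '14G'
  i=16: run of 'F' x 6 -> '6F'
  i=22: run of 'G' x 5 -> '5G'

RLE = 2H14G6F5G


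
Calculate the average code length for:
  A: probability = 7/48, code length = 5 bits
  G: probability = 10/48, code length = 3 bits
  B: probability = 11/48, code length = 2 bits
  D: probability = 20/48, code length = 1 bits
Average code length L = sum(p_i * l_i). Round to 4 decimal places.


Weighted contributions p_i * l_i:
  A: (7/48) * 5 = 35/48
  G: (10/48) * 3 = 30/48
  B: (11/48) * 2 = 22/48
  D: (20/48) * 1 = 20/48
Sum = (35 + 30 + 22 + 20)/48 = 107/48

L = 107/48 = 2.2292 bits/symbol


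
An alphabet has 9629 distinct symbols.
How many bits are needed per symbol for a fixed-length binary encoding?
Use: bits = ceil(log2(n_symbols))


log2(9629) = 13.2332
Bracket: 2^13 = 8192 < 9629 <= 2^14 = 16384
So ceil(log2(9629)) = 14

bits = ceil(log2(9629)) = ceil(13.2332) = 14 bits


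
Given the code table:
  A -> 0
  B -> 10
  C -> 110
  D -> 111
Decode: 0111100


Decoding:
0 -> A
111 -> D
10 -> B
0 -> A


Result: ADBA


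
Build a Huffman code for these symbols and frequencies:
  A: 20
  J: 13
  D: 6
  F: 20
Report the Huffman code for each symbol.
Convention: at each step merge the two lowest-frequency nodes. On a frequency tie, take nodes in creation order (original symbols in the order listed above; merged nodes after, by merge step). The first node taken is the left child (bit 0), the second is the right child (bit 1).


Huffman tree construction:
Step 1: Merge D(6) + J(13) = 19
Step 2: Merge (D+J)(19) + A(20) = 39
Step 3: Merge F(20) + ((D+J)+A)(39) = 59
Read each symbol's code off the tree from the root (left child = 0, right child = 1).

Codes:
  A: 11 (length 2)
  J: 101 (length 3)
  D: 100 (length 3)
  F: 0 (length 1)
Average code length: 117/59 = 1.9831 bits/symbol


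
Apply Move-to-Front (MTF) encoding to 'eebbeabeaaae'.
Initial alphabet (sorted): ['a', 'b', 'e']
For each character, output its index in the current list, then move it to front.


MTF encoding:
'e': index 2 in ['a', 'b', 'e'] -> ['e', 'a', 'b']
'e': index 0 in ['e', 'a', 'b'] -> ['e', 'a', 'b']
'b': index 2 in ['e', 'a', 'b'] -> ['b', 'e', 'a']
'b': index 0 in ['b', 'e', 'a'] -> ['b', 'e', 'a']
'e': index 1 in ['b', 'e', 'a'] -> ['e', 'b', 'a']
'a': index 2 in ['e', 'b', 'a'] -> ['a', 'e', 'b']
'b': index 2 in ['a', 'e', 'b'] -> ['b', 'a', 'e']
'e': index 2 in ['b', 'a', 'e'] -> ['e', 'b', 'a']
'a': index 2 in ['e', 'b', 'a'] -> ['a', 'e', 'b']
'a': index 0 in ['a', 'e', 'b'] -> ['a', 'e', 'b']
'a': index 0 in ['a', 'e', 'b'] -> ['a', 'e', 'b']
'e': index 1 in ['a', 'e', 'b'] -> ['e', 'a', 'b']


Output: [2, 0, 2, 0, 1, 2, 2, 2, 2, 0, 0, 1]


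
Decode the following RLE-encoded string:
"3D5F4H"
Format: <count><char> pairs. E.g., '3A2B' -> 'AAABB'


Expanding each <count><char> pair:
  3D -> 'DDD'
  5F -> 'FFFFF'
  4H -> 'HHHH'

Decoded = DDDFFFFFHHHH


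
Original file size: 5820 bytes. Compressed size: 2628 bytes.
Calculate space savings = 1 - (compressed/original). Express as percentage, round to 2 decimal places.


ratio = compressed/original = 2628/5820 = 0.451546
savings = 1 - ratio = 1 - 0.451546 = 0.548454
as a percentage: 0.548454 * 100 = 54.85%

Space savings = 1 - 2628/5820 = 54.85%


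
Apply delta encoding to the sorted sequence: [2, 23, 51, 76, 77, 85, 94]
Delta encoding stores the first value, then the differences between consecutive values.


First value: 2
Deltas:
  23 - 2 = 21
  51 - 23 = 28
  76 - 51 = 25
  77 - 76 = 1
  85 - 77 = 8
  94 - 85 = 9


Delta encoded: [2, 21, 28, 25, 1, 8, 9]


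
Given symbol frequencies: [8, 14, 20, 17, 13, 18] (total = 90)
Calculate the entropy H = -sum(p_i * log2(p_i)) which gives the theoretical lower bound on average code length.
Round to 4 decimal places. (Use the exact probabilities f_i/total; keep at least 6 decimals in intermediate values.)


Per-symbol terms -p_i * log2(p_i) with p_i = f_i/90:
  p = 8/90 = 0.088889: log2(p) = -3.491853, -p*log2(p) = 0.310387
  p = 14/90 = 0.155556: log2(p) = -2.684498, -p*log2(p) = 0.417589
  p = 20/90 = 0.222222: log2(p) = -2.169925, -p*log2(p) = 0.482206
  p = 17/90 = 0.188889: log2(p) = -2.404390, -p*log2(p) = 0.454163
  p = 13/90 = 0.144444: log2(p) = -2.791413, -p*log2(p) = 0.403204
  p = 18/90 = 0.200000: log2(p) = -2.321928, -p*log2(p) = 0.464386
H = 0.310387 + 0.417589 + 0.482206 + 0.454163 + 0.403204 + 0.464386 = 2.531935

H = 2.5319 bits/symbol


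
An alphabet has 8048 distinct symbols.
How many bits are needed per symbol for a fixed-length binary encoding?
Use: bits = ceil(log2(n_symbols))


log2(8048) = 12.9744
Bracket: 2^12 = 4096 < 8048 <= 2^13 = 8192
So ceil(log2(8048)) = 13

bits = ceil(log2(8048)) = ceil(12.9744) = 13 bits


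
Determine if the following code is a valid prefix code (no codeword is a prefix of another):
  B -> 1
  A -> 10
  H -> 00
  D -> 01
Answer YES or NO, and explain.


Checking each pair (does one codeword prefix another?):
  B='1' vs A='10': prefix -- VIOLATION

NO -- this is NOT a valid prefix code. B (1) is a prefix of A (10).


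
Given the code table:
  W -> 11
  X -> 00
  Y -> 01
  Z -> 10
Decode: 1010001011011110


Decoding:
10 -> Z
10 -> Z
00 -> X
10 -> Z
11 -> W
01 -> Y
11 -> W
10 -> Z


Result: ZZXZWYWZ


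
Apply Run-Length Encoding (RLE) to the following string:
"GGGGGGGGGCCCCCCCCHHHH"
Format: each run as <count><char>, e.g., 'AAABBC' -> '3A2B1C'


Scanning runs left to right:
  i=0: run of 'G' x 9 -> '9G'
  i=9: run of 'C' x 8 -> '8C'
  i=17: run of 'H' x 4 -> '4H'

RLE = 9G8C4H


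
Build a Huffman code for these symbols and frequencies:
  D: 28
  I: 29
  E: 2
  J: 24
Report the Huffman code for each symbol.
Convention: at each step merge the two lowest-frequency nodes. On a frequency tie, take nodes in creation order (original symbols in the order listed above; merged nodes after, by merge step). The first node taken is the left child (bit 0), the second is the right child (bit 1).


Huffman tree construction:
Step 1: Merge E(2) + J(24) = 26
Step 2: Merge (E+J)(26) + D(28) = 54
Step 3: Merge I(29) + ((E+J)+D)(54) = 83
Read each symbol's code off the tree from the root (left child = 0, right child = 1).

Codes:
  D: 11 (length 2)
  I: 0 (length 1)
  E: 100 (length 3)
  J: 101 (length 3)
Average code length: 163/83 = 1.9639 bits/symbol


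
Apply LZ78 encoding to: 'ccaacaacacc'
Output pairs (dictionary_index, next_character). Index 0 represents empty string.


LZ78 encoding steps:
Dictionary: {0: ''}
Step 1: w='' (idx 0), next='c' -> output (0, 'c'), add 'c' as idx 1
Step 2: w='c' (idx 1), next='a' -> output (1, 'a'), add 'ca' as idx 2
Step 3: w='' (idx 0), next='a' -> output (0, 'a'), add 'a' as idx 3
Step 4: w='ca' (idx 2), next='a' -> output (2, 'a'), add 'caa' as idx 4
Step 5: w='ca' (idx 2), next='c' -> output (2, 'c'), add 'cac' as idx 5
Step 6: w='c' (idx 1), end of input -> output (1, '')


Encoded: [(0, 'c'), (1, 'a'), (0, 'a'), (2, 'a'), (2, 'c'), (1, '')]


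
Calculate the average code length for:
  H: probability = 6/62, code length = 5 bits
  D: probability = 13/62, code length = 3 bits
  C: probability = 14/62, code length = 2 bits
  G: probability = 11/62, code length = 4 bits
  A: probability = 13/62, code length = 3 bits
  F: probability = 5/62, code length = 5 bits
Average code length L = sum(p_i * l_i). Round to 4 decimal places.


Weighted contributions p_i * l_i:
  H: (6/62) * 5 = 30/62
  D: (13/62) * 3 = 39/62
  C: (14/62) * 2 = 28/62
  G: (11/62) * 4 = 44/62
  A: (13/62) * 3 = 39/62
  F: (5/62) * 5 = 25/62
Sum = (30 + 39 + 28 + 44 + 39 + 25)/62 = 205/62

L = 205/62 = 3.3065 bits/symbol


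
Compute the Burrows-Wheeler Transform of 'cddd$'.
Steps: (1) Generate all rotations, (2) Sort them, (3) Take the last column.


Rotations (sorted):
  0: $cddd -> last char: d
  1: cddd$ -> last char: $
  2: d$cdd -> last char: d
  3: dd$cd -> last char: d
  4: ddd$c -> last char: c


BWT = d$ddc


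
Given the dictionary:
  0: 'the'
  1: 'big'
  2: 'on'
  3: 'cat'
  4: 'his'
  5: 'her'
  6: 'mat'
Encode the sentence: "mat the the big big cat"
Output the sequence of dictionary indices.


Look up each word in the dictionary:
  'mat' -> 6
  'the' -> 0
  'the' -> 0
  'big' -> 1
  'big' -> 1
  'cat' -> 3

Encoded: [6, 0, 0, 1, 1, 3]


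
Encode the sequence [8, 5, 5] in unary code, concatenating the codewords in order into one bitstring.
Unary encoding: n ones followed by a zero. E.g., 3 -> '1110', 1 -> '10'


Encode each number as n ones followed by a terminating 0:
  8 -> 111111110 (9 bits)
  5 -> 111110 (6 bits)
  5 -> 111110 (6 bits)
Total length = 9 + 6 + 6 = 21 bits.

Unary([8, 5, 5]) = 111111110111110111110 (21 bits)


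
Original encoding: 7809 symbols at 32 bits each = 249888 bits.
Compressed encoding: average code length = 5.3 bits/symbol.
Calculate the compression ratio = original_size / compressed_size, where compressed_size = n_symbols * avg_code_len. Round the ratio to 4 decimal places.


original_size = n_symbols * orig_bits = 7809 * 32 = 249888 bits
compressed_size = n_symbols * avg_code_len = 7809 * 5.3 = 41387.7 bits
ratio = original_size / compressed_size = 249888 / 41387.7 = 6.0377

Compression ratio = 6.0377


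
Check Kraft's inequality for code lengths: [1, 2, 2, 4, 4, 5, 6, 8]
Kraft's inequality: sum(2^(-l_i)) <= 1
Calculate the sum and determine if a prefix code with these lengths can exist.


Sum = 2^(-1) + 2^(-2) + 2^(-2) + 2^(-4) + 2^(-4) + 2^(-5) + 2^(-6) + 2^(-8)
    = 0.5 + 0.25 + 0.25 + 0.0625 + 0.0625 + 0.03125 + 0.015625 + 0.00390625
    = 301/256 = 1.17578125
Since 1.17578125 > 1, Kraft's inequality is NOT satisfied.
A prefix code with these lengths CANNOT exist.

Kraft sum = 1.17578125. Not satisfied.


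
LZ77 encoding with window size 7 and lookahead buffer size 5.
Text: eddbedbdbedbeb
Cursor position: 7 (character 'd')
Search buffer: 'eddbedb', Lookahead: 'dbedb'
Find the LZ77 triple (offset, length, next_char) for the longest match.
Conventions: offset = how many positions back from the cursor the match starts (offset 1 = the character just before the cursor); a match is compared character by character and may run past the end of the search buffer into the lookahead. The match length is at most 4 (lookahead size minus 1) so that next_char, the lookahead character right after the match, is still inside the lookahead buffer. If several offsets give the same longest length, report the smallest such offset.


Try each offset into the search buffer:
  offset=1 (pos 6, char 'b'): match length 0
  offset=2 (pos 5, char 'd'): match length 2
  offset=3 (pos 4, char 'e'): match length 0
  offset=4 (pos 3, char 'b'): match length 0
  offset=5 (pos 2, char 'd'): match length 4
  offset=6 (pos 1, char 'd'): match length 1
  offset=7 (pos 0, char 'e'): match length 0
Longest match has length 4 at offset 5.
next_char = character at position 7 + 4 = 11 -> 'b'

Best match: offset=5, length=4 (matching 'dbed' starting at position 2)
LZ77 triple: (5, 4, 'b')


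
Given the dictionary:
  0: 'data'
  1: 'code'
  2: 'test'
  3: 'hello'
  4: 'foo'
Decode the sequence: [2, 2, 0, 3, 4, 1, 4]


Look up each index in the dictionary:
  2 -> 'test'
  2 -> 'test'
  0 -> 'data'
  3 -> 'hello'
  4 -> 'foo'
  1 -> 'code'
  4 -> 'foo'

Decoded: "test test data hello foo code foo"


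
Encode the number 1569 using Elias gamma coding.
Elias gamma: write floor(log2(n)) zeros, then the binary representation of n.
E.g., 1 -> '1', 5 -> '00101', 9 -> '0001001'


num_bits = floor(log2(1569)) + 1 = 11
leading_zeros = num_bits - 1 = 10
binary(1569) = 11000100001

Elias gamma(1569) = '0000000000' + '11000100001' = 000000000011000100001 (21 bits)


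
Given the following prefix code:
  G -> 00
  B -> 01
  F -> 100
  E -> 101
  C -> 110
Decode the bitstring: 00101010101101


Decoding step by step:
Bits 00 -> G
Bits 101 -> E
Bits 01 -> B
Bits 01 -> B
Bits 01 -> B
Bits 101 -> E


Decoded message: GEBBBE


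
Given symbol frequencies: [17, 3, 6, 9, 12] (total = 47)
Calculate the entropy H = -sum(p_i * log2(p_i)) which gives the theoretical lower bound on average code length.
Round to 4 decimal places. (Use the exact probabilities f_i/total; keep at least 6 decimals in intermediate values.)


Per-symbol terms -p_i * log2(p_i) with p_i = f_i/47:
  p = 17/47 = 0.361702: log2(p) = -1.467126, -p*log2(p) = 0.530663
  p = 3/47 = 0.063830: log2(p) = -3.969626, -p*log2(p) = 0.253380
  p = 6/47 = 0.127660: log2(p) = -2.969626, -p*log2(p) = 0.379101
  p = 9/47 = 0.191489: log2(p) = -2.384664, -p*log2(p) = 0.456638
  p = 12/47 = 0.255319: log2(p) = -1.969626, -p*log2(p) = 0.502883
H = 0.530663 + 0.253380 + 0.379101 + 0.456638 + 0.502883 = 2.122665

H = 2.1227 bits/symbol


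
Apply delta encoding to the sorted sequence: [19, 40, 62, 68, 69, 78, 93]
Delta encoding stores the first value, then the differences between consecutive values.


First value: 19
Deltas:
  40 - 19 = 21
  62 - 40 = 22
  68 - 62 = 6
  69 - 68 = 1
  78 - 69 = 9
  93 - 78 = 15


Delta encoded: [19, 21, 22, 6, 1, 9, 15]


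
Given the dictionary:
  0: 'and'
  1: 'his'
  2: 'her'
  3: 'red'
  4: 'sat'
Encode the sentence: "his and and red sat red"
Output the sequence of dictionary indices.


Look up each word in the dictionary:
  'his' -> 1
  'and' -> 0
  'and' -> 0
  'red' -> 3
  'sat' -> 4
  'red' -> 3

Encoded: [1, 0, 0, 3, 4, 3]


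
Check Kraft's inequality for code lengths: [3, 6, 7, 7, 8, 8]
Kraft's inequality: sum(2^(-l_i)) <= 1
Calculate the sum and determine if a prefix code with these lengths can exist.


Sum = 2^(-3) + 2^(-6) + 2^(-7) + 2^(-7) + 2^(-8) + 2^(-8)
    = 0.125 + 0.015625 + 0.0078125 + 0.0078125 + 0.00390625 + 0.00390625
    = 42/256 = 0.1640625
Since 0.1640625 <= 1, Kraft's inequality IS satisfied.
A prefix code with these lengths CAN exist.

Kraft sum = 0.1640625. Satisfied.


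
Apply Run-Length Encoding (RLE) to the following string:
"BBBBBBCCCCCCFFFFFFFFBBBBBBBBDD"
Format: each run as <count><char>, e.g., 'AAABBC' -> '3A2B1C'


Scanning runs left to right:
  i=0: run of 'B' x 6 -> '6B'
  i=6: run of 'C' x 6 -> '6C'
  i=12: run of 'F' x 8 -> '8F'
  i=20: run of 'B' x 8 -> '8B'
  i=28: run of 'D' x 2 -> '2D'

RLE = 6B6C8F8B2D


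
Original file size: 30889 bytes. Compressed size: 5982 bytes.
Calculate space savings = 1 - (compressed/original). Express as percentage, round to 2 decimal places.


ratio = compressed/original = 5982/30889 = 0.193661
savings = 1 - ratio = 1 - 0.193661 = 0.806339
as a percentage: 0.806339 * 100 = 80.63%

Space savings = 1 - 5982/30889 = 80.63%


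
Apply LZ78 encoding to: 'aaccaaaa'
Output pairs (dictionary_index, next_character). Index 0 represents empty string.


LZ78 encoding steps:
Dictionary: {0: ''}
Step 1: w='' (idx 0), next='a' -> output (0, 'a'), add 'a' as idx 1
Step 2: w='a' (idx 1), next='c' -> output (1, 'c'), add 'ac' as idx 2
Step 3: w='' (idx 0), next='c' -> output (0, 'c'), add 'c' as idx 3
Step 4: w='a' (idx 1), next='a' -> output (1, 'a'), add 'aa' as idx 4
Step 5: w='aa' (idx 4), end of input -> output (4, '')


Encoded: [(0, 'a'), (1, 'c'), (0, 'c'), (1, 'a'), (4, '')]


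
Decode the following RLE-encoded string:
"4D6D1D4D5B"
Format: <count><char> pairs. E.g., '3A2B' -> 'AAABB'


Expanding each <count><char> pair:
  4D -> 'DDDD'
  6D -> 'DDDDDD'
  1D -> 'D'
  4D -> 'DDDD'
  5B -> 'BBBBB'

Decoded = DDDDDDDDDDDDDDDBBBBB


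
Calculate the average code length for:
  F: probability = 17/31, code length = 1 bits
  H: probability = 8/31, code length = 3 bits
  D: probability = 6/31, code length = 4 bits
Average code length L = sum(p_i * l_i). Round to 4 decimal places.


Weighted contributions p_i * l_i:
  F: (17/31) * 1 = 17/31
  H: (8/31) * 3 = 24/31
  D: (6/31) * 4 = 24/31
Sum = (17 + 24 + 24)/31 = 65/31

L = 65/31 = 2.0968 bits/symbol


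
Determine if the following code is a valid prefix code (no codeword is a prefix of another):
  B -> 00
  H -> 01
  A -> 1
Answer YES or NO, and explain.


Checking each pair (does one codeword prefix another?):
  B='00' vs H='01': no prefix
  B='00' vs A='1': no prefix
  H='01' vs B='00': no prefix
  H='01' vs A='1': no prefix
  A='1' vs B='00': no prefix
  A='1' vs H='01': no prefix
No violation found over all pairs.

YES -- this is a valid prefix code. No codeword is a prefix of any other codeword.


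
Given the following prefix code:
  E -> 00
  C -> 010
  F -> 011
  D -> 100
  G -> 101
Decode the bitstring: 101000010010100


Decoding step by step:
Bits 101 -> G
Bits 00 -> E
Bits 00 -> E
Bits 100 -> D
Bits 101 -> G
Bits 00 -> E


Decoded message: GEEDGE


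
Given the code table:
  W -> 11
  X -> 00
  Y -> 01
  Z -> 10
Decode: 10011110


Decoding:
10 -> Z
01 -> Y
11 -> W
10 -> Z


Result: ZYWZ


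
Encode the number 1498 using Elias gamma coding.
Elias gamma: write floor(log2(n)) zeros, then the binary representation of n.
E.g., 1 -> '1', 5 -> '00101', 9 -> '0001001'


num_bits = floor(log2(1498)) + 1 = 11
leading_zeros = num_bits - 1 = 10
binary(1498) = 10111011010

Elias gamma(1498) = '0000000000' + '10111011010' = 000000000010111011010 (21 bits)


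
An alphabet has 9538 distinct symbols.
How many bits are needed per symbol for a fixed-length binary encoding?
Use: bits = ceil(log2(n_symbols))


log2(9538) = 13.2195
Bracket: 2^13 = 8192 < 9538 <= 2^14 = 16384
So ceil(log2(9538)) = 14

bits = ceil(log2(9538)) = ceil(13.2195) = 14 bits


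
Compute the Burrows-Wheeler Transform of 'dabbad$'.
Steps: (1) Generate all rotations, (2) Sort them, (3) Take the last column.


Rotations (sorted):
  0: $dabbad -> last char: d
  1: abbad$d -> last char: d
  2: ad$dabb -> last char: b
  3: bad$dab -> last char: b
  4: bbad$da -> last char: a
  5: d$dabba -> last char: a
  6: dabbad$ -> last char: $


BWT = ddbbaa$


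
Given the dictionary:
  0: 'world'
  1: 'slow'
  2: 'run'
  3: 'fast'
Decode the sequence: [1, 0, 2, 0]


Look up each index in the dictionary:
  1 -> 'slow'
  0 -> 'world'
  2 -> 'run'
  0 -> 'world'

Decoded: "slow world run world"


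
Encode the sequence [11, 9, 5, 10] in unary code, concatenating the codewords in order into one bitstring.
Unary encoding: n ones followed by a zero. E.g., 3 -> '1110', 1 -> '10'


Encode each number as n ones followed by a terminating 0:
  11 -> 111111111110 (12 bits)
  9 -> 1111111110 (10 bits)
  5 -> 111110 (6 bits)
  10 -> 11111111110 (11 bits)
Total length = 12 + 10 + 6 + 11 = 39 bits.

Unary([11, 9, 5, 10]) = 111111111110111111111011111011111111110 (39 bits)


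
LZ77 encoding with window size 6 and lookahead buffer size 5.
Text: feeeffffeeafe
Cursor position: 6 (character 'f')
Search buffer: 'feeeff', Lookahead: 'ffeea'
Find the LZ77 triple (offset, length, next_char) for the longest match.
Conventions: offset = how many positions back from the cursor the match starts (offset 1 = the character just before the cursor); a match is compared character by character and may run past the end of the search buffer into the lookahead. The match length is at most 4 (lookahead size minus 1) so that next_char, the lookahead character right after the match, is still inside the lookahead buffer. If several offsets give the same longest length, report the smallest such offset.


Try each offset into the search buffer:
  offset=1 (pos 5, char 'f'): match length 2
  offset=2 (pos 4, char 'f'): match length 2
  offset=3 (pos 3, char 'e'): match length 0
  offset=4 (pos 2, char 'e'): match length 0
  offset=5 (pos 1, char 'e'): match length 0
  offset=6 (pos 0, char 'f'): match length 1
Longest match has length 2, found at offsets 1, 2; take the smallest, offset 1.
next_char = character at position 6 + 2 = 8 -> 'e'

Best match: offset=1, length=2 (matching 'ff' starting at position 5)
LZ77 triple: (1, 2, 'e')


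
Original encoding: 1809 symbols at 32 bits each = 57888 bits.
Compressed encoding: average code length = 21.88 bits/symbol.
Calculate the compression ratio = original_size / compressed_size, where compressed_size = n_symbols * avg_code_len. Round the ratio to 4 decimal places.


original_size = n_symbols * orig_bits = 1809 * 32 = 57888 bits
compressed_size = n_symbols * avg_code_len = 1809 * 21.88 = 39580.92 bits
ratio = original_size / compressed_size = 57888 / 39580.92 = 1.4625

Compression ratio = 1.4625


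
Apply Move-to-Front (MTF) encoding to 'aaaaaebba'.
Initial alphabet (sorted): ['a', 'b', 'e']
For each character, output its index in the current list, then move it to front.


MTF encoding:
'a': index 0 in ['a', 'b', 'e'] -> ['a', 'b', 'e']
'a': index 0 in ['a', 'b', 'e'] -> ['a', 'b', 'e']
'a': index 0 in ['a', 'b', 'e'] -> ['a', 'b', 'e']
'a': index 0 in ['a', 'b', 'e'] -> ['a', 'b', 'e']
'a': index 0 in ['a', 'b', 'e'] -> ['a', 'b', 'e']
'e': index 2 in ['a', 'b', 'e'] -> ['e', 'a', 'b']
'b': index 2 in ['e', 'a', 'b'] -> ['b', 'e', 'a']
'b': index 0 in ['b', 'e', 'a'] -> ['b', 'e', 'a']
'a': index 2 in ['b', 'e', 'a'] -> ['a', 'b', 'e']


Output: [0, 0, 0, 0, 0, 2, 2, 0, 2]


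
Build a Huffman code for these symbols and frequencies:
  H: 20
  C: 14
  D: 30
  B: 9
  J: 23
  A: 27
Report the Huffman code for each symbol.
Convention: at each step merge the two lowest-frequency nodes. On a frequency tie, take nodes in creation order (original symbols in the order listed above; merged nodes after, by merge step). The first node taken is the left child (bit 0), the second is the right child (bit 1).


Huffman tree construction:
Step 1: Merge B(9) + C(14) = 23
Step 2: Merge H(20) + J(23) = 43
Step 3: Merge (B+C)(23) + A(27) = 50
Step 4: Merge D(30) + (H+J)(43) = 73
Step 5: Merge ((B+C)+A)(50) + (D+(H+J))(73) = 123
Read each symbol's code off the tree from the root (left child = 0, right child = 1).

Codes:
  H: 110 (length 3)
  C: 001 (length 3)
  D: 10 (length 2)
  B: 000 (length 3)
  J: 111 (length 3)
  A: 01 (length 2)
Average code length: 312/123 = 2.5366 bits/symbol


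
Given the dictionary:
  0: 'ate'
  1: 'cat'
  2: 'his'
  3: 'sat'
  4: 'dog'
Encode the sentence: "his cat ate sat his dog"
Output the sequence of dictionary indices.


Look up each word in the dictionary:
  'his' -> 2
  'cat' -> 1
  'ate' -> 0
  'sat' -> 3
  'his' -> 2
  'dog' -> 4

Encoded: [2, 1, 0, 3, 2, 4]


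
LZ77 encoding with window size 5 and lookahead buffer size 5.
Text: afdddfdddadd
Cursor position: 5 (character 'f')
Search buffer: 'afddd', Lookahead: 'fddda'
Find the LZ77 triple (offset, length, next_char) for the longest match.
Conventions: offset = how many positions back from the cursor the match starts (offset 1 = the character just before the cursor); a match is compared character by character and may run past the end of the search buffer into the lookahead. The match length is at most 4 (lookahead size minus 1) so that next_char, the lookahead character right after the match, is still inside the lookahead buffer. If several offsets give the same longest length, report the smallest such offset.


Try each offset into the search buffer:
  offset=1 (pos 4, char 'd'): match length 0
  offset=2 (pos 3, char 'd'): match length 0
  offset=3 (pos 2, char 'd'): match length 0
  offset=4 (pos 1, char 'f'): match length 4
  offset=5 (pos 0, char 'a'): match length 0
Longest match has length 4 at offset 4.
next_char = character at position 5 + 4 = 9 -> 'a'

Best match: offset=4, length=4 (matching 'fddd' starting at position 1)
LZ77 triple: (4, 4, 'a')


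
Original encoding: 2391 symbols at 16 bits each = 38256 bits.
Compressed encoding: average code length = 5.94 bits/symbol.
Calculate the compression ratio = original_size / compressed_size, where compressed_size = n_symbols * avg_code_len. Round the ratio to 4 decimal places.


original_size = n_symbols * orig_bits = 2391 * 16 = 38256 bits
compressed_size = n_symbols * avg_code_len = 2391 * 5.94 = 14202.54 bits
ratio = original_size / compressed_size = 38256 / 14202.54 = 2.6936

Compression ratio = 2.6936


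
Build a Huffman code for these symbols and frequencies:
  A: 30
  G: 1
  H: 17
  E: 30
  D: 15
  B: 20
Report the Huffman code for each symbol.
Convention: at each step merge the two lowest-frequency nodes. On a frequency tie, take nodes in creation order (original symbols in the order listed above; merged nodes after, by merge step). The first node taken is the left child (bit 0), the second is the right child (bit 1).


Huffman tree construction:
Step 1: Merge G(1) + D(15) = 16
Step 2: Merge (G+D)(16) + H(17) = 33
Step 3: Merge B(20) + A(30) = 50
Step 4: Merge E(30) + ((G+D)+H)(33) = 63
Step 5: Merge (B+A)(50) + (E+((G+D)+H))(63) = 113
Read each symbol's code off the tree from the root (left child = 0, right child = 1).

Codes:
  A: 01 (length 2)
  G: 1100 (length 4)
  H: 111 (length 3)
  E: 10 (length 2)
  D: 1101 (length 4)
  B: 00 (length 2)
Average code length: 275/113 = 2.4336 bits/symbol


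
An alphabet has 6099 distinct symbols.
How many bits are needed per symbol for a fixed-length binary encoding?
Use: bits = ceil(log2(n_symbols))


log2(6099) = 12.5744
Bracket: 2^12 = 4096 < 6099 <= 2^13 = 8192
So ceil(log2(6099)) = 13

bits = ceil(log2(6099)) = ceil(12.5744) = 13 bits


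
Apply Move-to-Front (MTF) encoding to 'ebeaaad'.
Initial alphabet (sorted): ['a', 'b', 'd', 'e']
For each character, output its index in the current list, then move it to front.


MTF encoding:
'e': index 3 in ['a', 'b', 'd', 'e'] -> ['e', 'a', 'b', 'd']
'b': index 2 in ['e', 'a', 'b', 'd'] -> ['b', 'e', 'a', 'd']
'e': index 1 in ['b', 'e', 'a', 'd'] -> ['e', 'b', 'a', 'd']
'a': index 2 in ['e', 'b', 'a', 'd'] -> ['a', 'e', 'b', 'd']
'a': index 0 in ['a', 'e', 'b', 'd'] -> ['a', 'e', 'b', 'd']
'a': index 0 in ['a', 'e', 'b', 'd'] -> ['a', 'e', 'b', 'd']
'd': index 3 in ['a', 'e', 'b', 'd'] -> ['d', 'a', 'e', 'b']


Output: [3, 2, 1, 2, 0, 0, 3]


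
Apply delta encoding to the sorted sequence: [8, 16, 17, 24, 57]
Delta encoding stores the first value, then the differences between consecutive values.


First value: 8
Deltas:
  16 - 8 = 8
  17 - 16 = 1
  24 - 17 = 7
  57 - 24 = 33


Delta encoded: [8, 8, 1, 7, 33]


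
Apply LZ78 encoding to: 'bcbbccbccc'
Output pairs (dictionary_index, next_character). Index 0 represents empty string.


LZ78 encoding steps:
Dictionary: {0: ''}
Step 1: w='' (idx 0), next='b' -> output (0, 'b'), add 'b' as idx 1
Step 2: w='' (idx 0), next='c' -> output (0, 'c'), add 'c' as idx 2
Step 3: w='b' (idx 1), next='b' -> output (1, 'b'), add 'bb' as idx 3
Step 4: w='c' (idx 2), next='c' -> output (2, 'c'), add 'cc' as idx 4
Step 5: w='b' (idx 1), next='c' -> output (1, 'c'), add 'bc' as idx 5
Step 6: w='cc' (idx 4), end of input -> output (4, '')


Encoded: [(0, 'b'), (0, 'c'), (1, 'b'), (2, 'c'), (1, 'c'), (4, '')]


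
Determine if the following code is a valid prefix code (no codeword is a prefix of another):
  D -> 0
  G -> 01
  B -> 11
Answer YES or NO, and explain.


Checking each pair (does one codeword prefix another?):
  D='0' vs G='01': prefix -- VIOLATION

NO -- this is NOT a valid prefix code. D (0) is a prefix of G (01).


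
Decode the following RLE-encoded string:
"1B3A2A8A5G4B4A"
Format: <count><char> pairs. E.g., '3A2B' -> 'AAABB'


Expanding each <count><char> pair:
  1B -> 'B'
  3A -> 'AAA'
  2A -> 'AA'
  8A -> 'AAAAAAAA'
  5G -> 'GGGGG'
  4B -> 'BBBB'
  4A -> 'AAAA'

Decoded = BAAAAAAAAAAAAAGGGGGBBBBAAAA


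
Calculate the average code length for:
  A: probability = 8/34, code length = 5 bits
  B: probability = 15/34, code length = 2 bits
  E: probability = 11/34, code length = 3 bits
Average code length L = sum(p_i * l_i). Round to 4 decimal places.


Weighted contributions p_i * l_i:
  A: (8/34) * 5 = 40/34
  B: (15/34) * 2 = 30/34
  E: (11/34) * 3 = 33/34
Sum = (40 + 30 + 33)/34 = 103/34

L = 103/34 = 3.0294 bits/symbol


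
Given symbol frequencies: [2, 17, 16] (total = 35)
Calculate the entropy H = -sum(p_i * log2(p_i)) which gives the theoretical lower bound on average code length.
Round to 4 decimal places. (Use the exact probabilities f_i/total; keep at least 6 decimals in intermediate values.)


Per-symbol terms -p_i * log2(p_i) with p_i = f_i/35:
  p = 2/35 = 0.057143: log2(p) = -4.129283, -p*log2(p) = 0.235959
  p = 17/35 = 0.485714: log2(p) = -1.041820, -p*log2(p) = 0.506027
  p = 16/35 = 0.457143: log2(p) = -1.129283, -p*log2(p) = 0.516244
H = 0.235959 + 0.506027 + 0.516244 = 1.258230

H = 1.2582 bits/symbol


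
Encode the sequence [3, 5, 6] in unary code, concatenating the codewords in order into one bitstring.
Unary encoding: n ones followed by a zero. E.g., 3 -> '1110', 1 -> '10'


Encode each number as n ones followed by a terminating 0:
  3 -> 1110 (4 bits)
  5 -> 111110 (6 bits)
  6 -> 1111110 (7 bits)
Total length = 4 + 6 + 7 = 17 bits.

Unary([3, 5, 6]) = 11101111101111110 (17 bits)


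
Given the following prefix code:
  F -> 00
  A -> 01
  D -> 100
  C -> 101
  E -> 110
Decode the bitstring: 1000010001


Decoding step by step:
Bits 100 -> D
Bits 00 -> F
Bits 100 -> D
Bits 01 -> A


Decoded message: DFDA


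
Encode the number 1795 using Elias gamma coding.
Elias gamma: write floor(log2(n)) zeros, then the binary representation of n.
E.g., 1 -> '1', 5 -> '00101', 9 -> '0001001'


num_bits = floor(log2(1795)) + 1 = 11
leading_zeros = num_bits - 1 = 10
binary(1795) = 11100000011

Elias gamma(1795) = '0000000000' + '11100000011' = 000000000011100000011 (21 bits)


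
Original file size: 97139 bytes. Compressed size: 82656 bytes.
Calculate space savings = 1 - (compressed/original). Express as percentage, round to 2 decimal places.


ratio = compressed/original = 82656/97139 = 0.850904
savings = 1 - ratio = 1 - 0.850904 = 0.149096
as a percentage: 0.149096 * 100 = 14.91%

Space savings = 1 - 82656/97139 = 14.91%


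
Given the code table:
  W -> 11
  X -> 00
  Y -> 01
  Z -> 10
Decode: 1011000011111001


Decoding:
10 -> Z
11 -> W
00 -> X
00 -> X
11 -> W
11 -> W
10 -> Z
01 -> Y


Result: ZWXXWWZY


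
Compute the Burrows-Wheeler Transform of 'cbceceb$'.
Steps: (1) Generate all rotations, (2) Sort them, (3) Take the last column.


Rotations (sorted):
  0: $cbceceb -> last char: b
  1: b$cbcece -> last char: e
  2: bceceb$c -> last char: c
  3: cbceceb$ -> last char: $
  4: ceb$cbce -> last char: e
  5: ceceb$cb -> last char: b
  6: eb$cbcec -> last char: c
  7: eceb$cbc -> last char: c


BWT = bec$ebcc


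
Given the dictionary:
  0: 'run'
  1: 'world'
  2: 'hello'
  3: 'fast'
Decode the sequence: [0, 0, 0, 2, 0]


Look up each index in the dictionary:
  0 -> 'run'
  0 -> 'run'
  0 -> 'run'
  2 -> 'hello'
  0 -> 'run'

Decoded: "run run run hello run"


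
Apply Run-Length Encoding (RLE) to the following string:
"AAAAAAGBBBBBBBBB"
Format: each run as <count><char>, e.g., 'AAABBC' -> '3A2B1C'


Scanning runs left to right:
  i=0: run of 'A' x 6 -> '6A'
  i=6: run of 'G' x 1 -> '1G'
  i=7: run of 'B' x 9 -> '9B'

RLE = 6A1G9B


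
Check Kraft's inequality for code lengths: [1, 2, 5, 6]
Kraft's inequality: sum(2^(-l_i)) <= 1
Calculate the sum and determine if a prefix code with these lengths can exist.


Sum = 2^(-1) + 2^(-2) + 2^(-5) + 2^(-6)
    = 0.5 + 0.25 + 0.03125 + 0.015625
    = 51/64 = 0.796875
Since 0.796875 <= 1, Kraft's inequality IS satisfied.
A prefix code with these lengths CAN exist.

Kraft sum = 0.796875. Satisfied.


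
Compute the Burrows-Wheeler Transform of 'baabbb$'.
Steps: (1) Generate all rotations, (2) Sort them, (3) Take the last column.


Rotations (sorted):
  0: $baabbb -> last char: b
  1: aabbb$b -> last char: b
  2: abbb$ba -> last char: a
  3: b$baabb -> last char: b
  4: baabbb$ -> last char: $
  5: bb$baab -> last char: b
  6: bbb$baa -> last char: a


BWT = bbab$ba


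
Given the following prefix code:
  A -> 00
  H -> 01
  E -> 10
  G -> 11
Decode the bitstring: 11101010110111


Decoding step by step:
Bits 11 -> G
Bits 10 -> E
Bits 10 -> E
Bits 10 -> E
Bits 11 -> G
Bits 01 -> H
Bits 11 -> G


Decoded message: GEEEGHG


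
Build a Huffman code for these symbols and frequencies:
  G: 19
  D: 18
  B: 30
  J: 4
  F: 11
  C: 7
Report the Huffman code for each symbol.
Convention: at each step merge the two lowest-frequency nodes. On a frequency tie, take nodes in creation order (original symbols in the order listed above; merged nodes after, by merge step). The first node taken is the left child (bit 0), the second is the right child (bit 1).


Huffman tree construction:
Step 1: Merge J(4) + C(7) = 11
Step 2: Merge F(11) + (J+C)(11) = 22
Step 3: Merge D(18) + G(19) = 37
Step 4: Merge (F+(J+C))(22) + B(30) = 52
Step 5: Merge (D+G)(37) + ((F+(J+C))+B)(52) = 89
Read each symbol's code off the tree from the root (left child = 0, right child = 1).

Codes:
  G: 01 (length 2)
  D: 00 (length 2)
  B: 11 (length 2)
  J: 1010 (length 4)
  F: 100 (length 3)
  C: 1011 (length 4)
Average code length: 211/89 = 2.3708 bits/symbol


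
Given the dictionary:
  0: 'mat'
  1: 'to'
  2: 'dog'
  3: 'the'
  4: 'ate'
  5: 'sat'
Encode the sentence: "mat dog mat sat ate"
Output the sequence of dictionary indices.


Look up each word in the dictionary:
  'mat' -> 0
  'dog' -> 2
  'mat' -> 0
  'sat' -> 5
  'ate' -> 4

Encoded: [0, 2, 0, 5, 4]


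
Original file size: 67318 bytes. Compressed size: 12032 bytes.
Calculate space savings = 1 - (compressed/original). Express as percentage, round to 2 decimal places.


ratio = compressed/original = 12032/67318 = 0.178734
savings = 1 - ratio = 1 - 0.178734 = 0.821266
as a percentage: 0.821266 * 100 = 82.13%

Space savings = 1 - 12032/67318 = 82.13%


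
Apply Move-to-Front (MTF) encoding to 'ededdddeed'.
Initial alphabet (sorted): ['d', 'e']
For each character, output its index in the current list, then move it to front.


MTF encoding:
'e': index 1 in ['d', 'e'] -> ['e', 'd']
'd': index 1 in ['e', 'd'] -> ['d', 'e']
'e': index 1 in ['d', 'e'] -> ['e', 'd']
'd': index 1 in ['e', 'd'] -> ['d', 'e']
'd': index 0 in ['d', 'e'] -> ['d', 'e']
'd': index 0 in ['d', 'e'] -> ['d', 'e']
'd': index 0 in ['d', 'e'] -> ['d', 'e']
'e': index 1 in ['d', 'e'] -> ['e', 'd']
'e': index 0 in ['e', 'd'] -> ['e', 'd']
'd': index 1 in ['e', 'd'] -> ['d', 'e']


Output: [1, 1, 1, 1, 0, 0, 0, 1, 0, 1]


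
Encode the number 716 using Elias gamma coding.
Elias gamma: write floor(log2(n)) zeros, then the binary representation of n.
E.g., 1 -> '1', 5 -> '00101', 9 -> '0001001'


num_bits = floor(log2(716)) + 1 = 10
leading_zeros = num_bits - 1 = 9
binary(716) = 1011001100

Elias gamma(716) = '000000000' + '1011001100' = 0000000001011001100 (19 bits)
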